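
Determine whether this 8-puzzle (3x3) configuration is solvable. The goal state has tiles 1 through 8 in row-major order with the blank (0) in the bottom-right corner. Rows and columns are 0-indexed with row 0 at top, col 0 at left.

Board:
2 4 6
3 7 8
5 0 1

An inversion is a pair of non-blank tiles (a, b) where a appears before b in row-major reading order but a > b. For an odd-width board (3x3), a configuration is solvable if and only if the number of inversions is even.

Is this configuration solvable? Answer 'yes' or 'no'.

Inversions (pairs i<j in row-major order where tile[i] > tile[j] > 0): 12
12 is even, so the puzzle is solvable.

Answer: yes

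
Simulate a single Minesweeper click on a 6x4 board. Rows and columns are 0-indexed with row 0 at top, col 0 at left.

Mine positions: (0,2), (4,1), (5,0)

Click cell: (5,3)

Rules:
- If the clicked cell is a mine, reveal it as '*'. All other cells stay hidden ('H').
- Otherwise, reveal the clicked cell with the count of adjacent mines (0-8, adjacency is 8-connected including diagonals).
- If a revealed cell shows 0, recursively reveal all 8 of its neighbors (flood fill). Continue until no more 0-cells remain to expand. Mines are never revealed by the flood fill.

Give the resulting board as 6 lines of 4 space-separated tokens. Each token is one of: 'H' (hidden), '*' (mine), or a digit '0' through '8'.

0 1 H H
0 1 1 1
0 0 0 0
1 1 1 0
H H 1 0
H H 1 0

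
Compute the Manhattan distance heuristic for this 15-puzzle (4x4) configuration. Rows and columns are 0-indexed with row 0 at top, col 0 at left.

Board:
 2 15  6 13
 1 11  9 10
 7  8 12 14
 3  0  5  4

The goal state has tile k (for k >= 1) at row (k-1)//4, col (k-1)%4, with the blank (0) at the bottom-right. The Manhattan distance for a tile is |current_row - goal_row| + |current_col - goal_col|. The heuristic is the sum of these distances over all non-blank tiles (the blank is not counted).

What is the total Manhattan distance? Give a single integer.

Answer: 44

Derivation:
Tile 2: (0,0)->(0,1) = 1
Tile 15: (0,1)->(3,2) = 4
Tile 6: (0,2)->(1,1) = 2
Tile 13: (0,3)->(3,0) = 6
Tile 1: (1,0)->(0,0) = 1
Tile 11: (1,1)->(2,2) = 2
Tile 9: (1,2)->(2,0) = 3
Tile 10: (1,3)->(2,1) = 3
Tile 7: (2,0)->(1,2) = 3
Tile 8: (2,1)->(1,3) = 3
Tile 12: (2,2)->(2,3) = 1
Tile 14: (2,3)->(3,1) = 3
Tile 3: (3,0)->(0,2) = 5
Tile 5: (3,2)->(1,0) = 4
Tile 4: (3,3)->(0,3) = 3
Sum: 1 + 4 + 2 + 6 + 1 + 2 + 3 + 3 + 3 + 3 + 1 + 3 + 5 + 4 + 3 = 44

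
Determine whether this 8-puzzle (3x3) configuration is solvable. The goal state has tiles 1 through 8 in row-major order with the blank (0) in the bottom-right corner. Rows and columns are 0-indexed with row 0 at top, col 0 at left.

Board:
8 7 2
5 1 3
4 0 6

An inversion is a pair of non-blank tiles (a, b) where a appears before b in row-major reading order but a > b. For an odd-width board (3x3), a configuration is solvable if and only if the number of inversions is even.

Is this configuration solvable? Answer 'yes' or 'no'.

Answer: no

Derivation:
Inversions (pairs i<j in row-major order where tile[i] > tile[j] > 0): 17
17 is odd, so the puzzle is not solvable.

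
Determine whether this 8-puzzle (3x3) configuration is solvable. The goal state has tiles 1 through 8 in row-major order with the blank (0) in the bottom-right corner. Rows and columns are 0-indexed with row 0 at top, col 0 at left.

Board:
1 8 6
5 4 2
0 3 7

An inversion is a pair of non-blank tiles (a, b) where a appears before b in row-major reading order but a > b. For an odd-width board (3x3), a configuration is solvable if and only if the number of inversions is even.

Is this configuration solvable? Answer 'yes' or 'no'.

Answer: no

Derivation:
Inversions (pairs i<j in row-major order where tile[i] > tile[j] > 0): 15
15 is odd, so the puzzle is not solvable.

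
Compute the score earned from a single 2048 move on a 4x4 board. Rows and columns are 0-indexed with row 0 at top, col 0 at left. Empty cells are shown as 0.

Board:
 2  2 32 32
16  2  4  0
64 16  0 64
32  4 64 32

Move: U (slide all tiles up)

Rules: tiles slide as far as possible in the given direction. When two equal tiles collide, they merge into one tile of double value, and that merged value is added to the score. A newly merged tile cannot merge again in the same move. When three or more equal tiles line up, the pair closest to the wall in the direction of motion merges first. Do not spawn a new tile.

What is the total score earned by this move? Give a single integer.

Answer: 4

Derivation:
Slide up:
col 0: [2, 16, 64, 32] -> [2, 16, 64, 32]  score +0 (running 0)
col 1: [2, 2, 16, 4] -> [4, 16, 4, 0]  score +4 (running 4)
col 2: [32, 4, 0, 64] -> [32, 4, 64, 0]  score +0 (running 4)
col 3: [32, 0, 64, 32] -> [32, 64, 32, 0]  score +0 (running 4)
Board after move:
 2  4 32 32
16 16  4 64
64  4 64 32
32  0  0  0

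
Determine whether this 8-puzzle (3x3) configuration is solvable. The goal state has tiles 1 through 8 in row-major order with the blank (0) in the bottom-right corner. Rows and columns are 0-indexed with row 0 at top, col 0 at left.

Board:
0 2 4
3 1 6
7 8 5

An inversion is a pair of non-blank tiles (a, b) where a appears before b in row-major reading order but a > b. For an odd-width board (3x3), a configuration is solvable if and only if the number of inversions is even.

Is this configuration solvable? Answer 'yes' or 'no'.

Inversions (pairs i<j in row-major order where tile[i] > tile[j] > 0): 7
7 is odd, so the puzzle is not solvable.

Answer: no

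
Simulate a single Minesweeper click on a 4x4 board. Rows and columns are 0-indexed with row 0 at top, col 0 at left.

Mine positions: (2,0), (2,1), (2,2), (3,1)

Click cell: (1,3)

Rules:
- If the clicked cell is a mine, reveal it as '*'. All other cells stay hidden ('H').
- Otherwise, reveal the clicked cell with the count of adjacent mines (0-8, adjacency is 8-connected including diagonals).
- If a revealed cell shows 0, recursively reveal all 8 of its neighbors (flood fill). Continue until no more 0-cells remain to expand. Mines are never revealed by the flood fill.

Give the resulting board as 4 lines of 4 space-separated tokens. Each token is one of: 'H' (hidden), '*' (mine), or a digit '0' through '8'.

H H H H
H H H 1
H H H H
H H H H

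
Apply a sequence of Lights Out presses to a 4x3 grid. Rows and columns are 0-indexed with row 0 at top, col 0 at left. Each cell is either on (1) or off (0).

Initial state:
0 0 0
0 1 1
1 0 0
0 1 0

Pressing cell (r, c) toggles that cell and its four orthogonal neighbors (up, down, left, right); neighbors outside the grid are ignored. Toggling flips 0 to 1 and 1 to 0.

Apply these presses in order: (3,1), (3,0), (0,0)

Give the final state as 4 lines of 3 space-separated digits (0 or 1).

Answer: 1 1 0
1 1 1
0 1 0
0 1 1

Derivation:
After press 1 at (3,1):
0 0 0
0 1 1
1 1 0
1 0 1

After press 2 at (3,0):
0 0 0
0 1 1
0 1 0
0 1 1

After press 3 at (0,0):
1 1 0
1 1 1
0 1 0
0 1 1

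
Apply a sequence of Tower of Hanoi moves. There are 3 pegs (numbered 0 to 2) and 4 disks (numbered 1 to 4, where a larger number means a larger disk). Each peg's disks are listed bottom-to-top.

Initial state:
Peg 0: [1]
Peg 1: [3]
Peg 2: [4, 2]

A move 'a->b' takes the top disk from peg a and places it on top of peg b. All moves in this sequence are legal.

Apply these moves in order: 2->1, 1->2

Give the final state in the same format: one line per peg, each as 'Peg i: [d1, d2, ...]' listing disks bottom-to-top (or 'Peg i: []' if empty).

Answer: Peg 0: [1]
Peg 1: [3]
Peg 2: [4, 2]

Derivation:
After move 1 (2->1):
Peg 0: [1]
Peg 1: [3, 2]
Peg 2: [4]

After move 2 (1->2):
Peg 0: [1]
Peg 1: [3]
Peg 2: [4, 2]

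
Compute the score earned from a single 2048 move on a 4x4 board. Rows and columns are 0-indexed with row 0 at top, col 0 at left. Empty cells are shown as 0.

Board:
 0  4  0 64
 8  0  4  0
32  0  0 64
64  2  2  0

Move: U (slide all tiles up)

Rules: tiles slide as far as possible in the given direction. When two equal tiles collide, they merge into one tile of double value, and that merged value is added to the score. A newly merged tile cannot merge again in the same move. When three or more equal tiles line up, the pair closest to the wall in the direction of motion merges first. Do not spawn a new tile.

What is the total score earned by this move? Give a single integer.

Slide up:
col 0: [0, 8, 32, 64] -> [8, 32, 64, 0]  score +0 (running 0)
col 1: [4, 0, 0, 2] -> [4, 2, 0, 0]  score +0 (running 0)
col 2: [0, 4, 0, 2] -> [4, 2, 0, 0]  score +0 (running 0)
col 3: [64, 0, 64, 0] -> [128, 0, 0, 0]  score +128 (running 128)
Board after move:
  8   4   4 128
 32   2   2   0
 64   0   0   0
  0   0   0   0

Answer: 128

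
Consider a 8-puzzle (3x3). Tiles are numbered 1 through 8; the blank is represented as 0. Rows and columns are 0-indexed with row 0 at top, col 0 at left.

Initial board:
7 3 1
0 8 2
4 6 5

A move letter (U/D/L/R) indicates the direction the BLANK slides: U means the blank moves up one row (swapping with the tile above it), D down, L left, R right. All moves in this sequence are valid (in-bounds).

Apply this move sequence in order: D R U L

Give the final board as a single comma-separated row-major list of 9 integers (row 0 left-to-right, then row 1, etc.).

After move 1 (D):
7 3 1
4 8 2
0 6 5

After move 2 (R):
7 3 1
4 8 2
6 0 5

After move 3 (U):
7 3 1
4 0 2
6 8 5

After move 4 (L):
7 3 1
0 4 2
6 8 5

Answer: 7, 3, 1, 0, 4, 2, 6, 8, 5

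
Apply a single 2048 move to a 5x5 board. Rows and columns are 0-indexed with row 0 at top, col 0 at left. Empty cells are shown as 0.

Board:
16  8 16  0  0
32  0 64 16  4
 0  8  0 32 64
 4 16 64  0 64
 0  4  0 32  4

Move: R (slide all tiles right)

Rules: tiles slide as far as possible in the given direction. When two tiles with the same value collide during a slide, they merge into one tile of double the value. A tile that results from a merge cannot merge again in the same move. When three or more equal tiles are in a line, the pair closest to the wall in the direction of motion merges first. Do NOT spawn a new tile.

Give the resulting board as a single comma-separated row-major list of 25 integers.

Answer: 0, 0, 16, 8, 16, 0, 32, 64, 16, 4, 0, 0, 8, 32, 64, 0, 0, 4, 16, 128, 0, 0, 4, 32, 4

Derivation:
Slide right:
row 0: [16, 8, 16, 0, 0] -> [0, 0, 16, 8, 16]
row 1: [32, 0, 64, 16, 4] -> [0, 32, 64, 16, 4]
row 2: [0, 8, 0, 32, 64] -> [0, 0, 8, 32, 64]
row 3: [4, 16, 64, 0, 64] -> [0, 0, 4, 16, 128]
row 4: [0, 4, 0, 32, 4] -> [0, 0, 4, 32, 4]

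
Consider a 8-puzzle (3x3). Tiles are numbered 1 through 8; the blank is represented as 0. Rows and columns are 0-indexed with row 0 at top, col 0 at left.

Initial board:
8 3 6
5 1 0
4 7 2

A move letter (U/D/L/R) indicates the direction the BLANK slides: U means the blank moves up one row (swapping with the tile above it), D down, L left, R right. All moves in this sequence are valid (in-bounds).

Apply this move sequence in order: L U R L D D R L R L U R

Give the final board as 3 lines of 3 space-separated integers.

Answer: 8 3 6
5 1 0
4 7 2

Derivation:
After move 1 (L):
8 3 6
5 0 1
4 7 2

After move 2 (U):
8 0 6
5 3 1
4 7 2

After move 3 (R):
8 6 0
5 3 1
4 7 2

After move 4 (L):
8 0 6
5 3 1
4 7 2

After move 5 (D):
8 3 6
5 0 1
4 7 2

After move 6 (D):
8 3 6
5 7 1
4 0 2

After move 7 (R):
8 3 6
5 7 1
4 2 0

After move 8 (L):
8 3 6
5 7 1
4 0 2

After move 9 (R):
8 3 6
5 7 1
4 2 0

After move 10 (L):
8 3 6
5 7 1
4 0 2

After move 11 (U):
8 3 6
5 0 1
4 7 2

After move 12 (R):
8 3 6
5 1 0
4 7 2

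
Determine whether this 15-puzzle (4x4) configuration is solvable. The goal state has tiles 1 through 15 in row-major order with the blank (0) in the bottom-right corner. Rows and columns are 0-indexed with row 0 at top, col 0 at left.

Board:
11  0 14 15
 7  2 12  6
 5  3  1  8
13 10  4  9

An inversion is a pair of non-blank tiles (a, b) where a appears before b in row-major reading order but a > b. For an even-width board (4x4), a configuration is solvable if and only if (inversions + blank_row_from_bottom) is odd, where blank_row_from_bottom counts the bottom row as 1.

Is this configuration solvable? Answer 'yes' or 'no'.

Answer: yes

Derivation:
Inversions: 63
Blank is in row 0 (0-indexed from top), which is row 4 counting from the bottom (bottom = 1).
63 + 4 = 67, which is odd, so the puzzle is solvable.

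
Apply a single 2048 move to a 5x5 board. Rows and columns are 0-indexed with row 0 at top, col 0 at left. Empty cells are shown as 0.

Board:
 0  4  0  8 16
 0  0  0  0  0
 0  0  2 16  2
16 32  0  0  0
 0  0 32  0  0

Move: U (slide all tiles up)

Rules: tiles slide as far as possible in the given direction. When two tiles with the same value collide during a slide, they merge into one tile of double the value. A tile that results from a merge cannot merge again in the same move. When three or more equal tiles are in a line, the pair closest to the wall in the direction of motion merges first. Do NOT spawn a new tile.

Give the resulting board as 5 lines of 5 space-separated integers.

Answer: 16  4  2  8 16
 0 32 32 16  2
 0  0  0  0  0
 0  0  0  0  0
 0  0  0  0  0

Derivation:
Slide up:
col 0: [0, 0, 0, 16, 0] -> [16, 0, 0, 0, 0]
col 1: [4, 0, 0, 32, 0] -> [4, 32, 0, 0, 0]
col 2: [0, 0, 2, 0, 32] -> [2, 32, 0, 0, 0]
col 3: [8, 0, 16, 0, 0] -> [8, 16, 0, 0, 0]
col 4: [16, 0, 2, 0, 0] -> [16, 2, 0, 0, 0]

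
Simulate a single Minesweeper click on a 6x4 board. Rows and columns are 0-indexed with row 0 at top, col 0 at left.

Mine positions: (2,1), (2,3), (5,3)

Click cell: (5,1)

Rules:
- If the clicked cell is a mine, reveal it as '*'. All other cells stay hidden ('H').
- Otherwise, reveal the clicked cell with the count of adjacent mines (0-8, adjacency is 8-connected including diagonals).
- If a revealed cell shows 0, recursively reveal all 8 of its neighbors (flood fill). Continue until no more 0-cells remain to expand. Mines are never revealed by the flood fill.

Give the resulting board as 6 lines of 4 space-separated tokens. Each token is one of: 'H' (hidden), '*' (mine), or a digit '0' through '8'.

H H H H
H H H H
H H H H
1 1 2 H
0 0 1 H
0 0 1 H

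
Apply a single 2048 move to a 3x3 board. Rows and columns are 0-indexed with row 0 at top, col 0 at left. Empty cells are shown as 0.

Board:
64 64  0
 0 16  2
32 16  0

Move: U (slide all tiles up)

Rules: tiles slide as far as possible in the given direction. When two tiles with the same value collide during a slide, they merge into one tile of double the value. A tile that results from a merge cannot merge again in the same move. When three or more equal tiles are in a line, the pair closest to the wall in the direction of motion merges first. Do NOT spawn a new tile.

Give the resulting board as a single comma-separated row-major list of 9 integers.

Slide up:
col 0: [64, 0, 32] -> [64, 32, 0]
col 1: [64, 16, 16] -> [64, 32, 0]
col 2: [0, 2, 0] -> [2, 0, 0]

Answer: 64, 64, 2, 32, 32, 0, 0, 0, 0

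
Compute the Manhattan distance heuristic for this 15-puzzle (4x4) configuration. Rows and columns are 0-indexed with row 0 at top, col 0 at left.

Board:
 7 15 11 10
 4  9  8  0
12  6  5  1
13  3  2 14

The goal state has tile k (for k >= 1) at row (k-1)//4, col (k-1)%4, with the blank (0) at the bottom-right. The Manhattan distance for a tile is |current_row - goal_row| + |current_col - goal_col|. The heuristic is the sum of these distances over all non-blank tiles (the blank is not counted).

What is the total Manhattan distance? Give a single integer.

Tile 7: at (0,0), goal (1,2), distance |0-1|+|0-2| = 3
Tile 15: at (0,1), goal (3,2), distance |0-3|+|1-2| = 4
Tile 11: at (0,2), goal (2,2), distance |0-2|+|2-2| = 2
Tile 10: at (0,3), goal (2,1), distance |0-2|+|3-1| = 4
Tile 4: at (1,0), goal (0,3), distance |1-0|+|0-3| = 4
Tile 9: at (1,1), goal (2,0), distance |1-2|+|1-0| = 2
Tile 8: at (1,2), goal (1,3), distance |1-1|+|2-3| = 1
Tile 12: at (2,0), goal (2,3), distance |2-2|+|0-3| = 3
Tile 6: at (2,1), goal (1,1), distance |2-1|+|1-1| = 1
Tile 5: at (2,2), goal (1,0), distance |2-1|+|2-0| = 3
Tile 1: at (2,3), goal (0,0), distance |2-0|+|3-0| = 5
Tile 13: at (3,0), goal (3,0), distance |3-3|+|0-0| = 0
Tile 3: at (3,1), goal (0,2), distance |3-0|+|1-2| = 4
Tile 2: at (3,2), goal (0,1), distance |3-0|+|2-1| = 4
Tile 14: at (3,3), goal (3,1), distance |3-3|+|3-1| = 2
Sum: 3 + 4 + 2 + 4 + 4 + 2 + 1 + 3 + 1 + 3 + 5 + 0 + 4 + 4 + 2 = 42

Answer: 42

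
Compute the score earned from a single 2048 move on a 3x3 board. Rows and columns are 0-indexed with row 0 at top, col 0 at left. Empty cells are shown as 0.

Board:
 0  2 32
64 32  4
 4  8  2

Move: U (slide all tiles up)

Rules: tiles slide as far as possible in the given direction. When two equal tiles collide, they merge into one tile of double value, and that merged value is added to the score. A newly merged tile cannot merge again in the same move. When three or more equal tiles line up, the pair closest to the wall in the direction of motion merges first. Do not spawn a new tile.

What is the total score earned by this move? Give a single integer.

Answer: 0

Derivation:
Slide up:
col 0: [0, 64, 4] -> [64, 4, 0]  score +0 (running 0)
col 1: [2, 32, 8] -> [2, 32, 8]  score +0 (running 0)
col 2: [32, 4, 2] -> [32, 4, 2]  score +0 (running 0)
Board after move:
64  2 32
 4 32  4
 0  8  2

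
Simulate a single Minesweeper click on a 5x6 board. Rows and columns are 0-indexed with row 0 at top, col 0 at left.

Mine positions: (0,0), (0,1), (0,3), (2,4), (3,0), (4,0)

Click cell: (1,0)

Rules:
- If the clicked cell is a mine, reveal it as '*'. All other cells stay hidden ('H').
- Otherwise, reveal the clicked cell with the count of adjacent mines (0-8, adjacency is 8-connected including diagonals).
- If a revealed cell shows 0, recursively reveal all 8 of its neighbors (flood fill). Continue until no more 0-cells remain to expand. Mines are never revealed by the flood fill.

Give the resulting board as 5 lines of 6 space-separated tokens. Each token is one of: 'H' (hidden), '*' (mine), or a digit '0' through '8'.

H H H H H H
2 H H H H H
H H H H H H
H H H H H H
H H H H H H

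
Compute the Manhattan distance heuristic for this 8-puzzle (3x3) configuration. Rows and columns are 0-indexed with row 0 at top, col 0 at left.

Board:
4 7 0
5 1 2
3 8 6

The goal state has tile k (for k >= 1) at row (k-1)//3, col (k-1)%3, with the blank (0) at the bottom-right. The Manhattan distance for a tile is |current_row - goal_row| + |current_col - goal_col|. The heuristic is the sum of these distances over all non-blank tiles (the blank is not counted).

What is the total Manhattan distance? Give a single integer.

Tile 4: at (0,0), goal (1,0), distance |0-1|+|0-0| = 1
Tile 7: at (0,1), goal (2,0), distance |0-2|+|1-0| = 3
Tile 5: at (1,0), goal (1,1), distance |1-1|+|0-1| = 1
Tile 1: at (1,1), goal (0,0), distance |1-0|+|1-0| = 2
Tile 2: at (1,2), goal (0,1), distance |1-0|+|2-1| = 2
Tile 3: at (2,0), goal (0,2), distance |2-0|+|0-2| = 4
Tile 8: at (2,1), goal (2,1), distance |2-2|+|1-1| = 0
Tile 6: at (2,2), goal (1,2), distance |2-1|+|2-2| = 1
Sum: 1 + 3 + 1 + 2 + 2 + 4 + 0 + 1 = 14

Answer: 14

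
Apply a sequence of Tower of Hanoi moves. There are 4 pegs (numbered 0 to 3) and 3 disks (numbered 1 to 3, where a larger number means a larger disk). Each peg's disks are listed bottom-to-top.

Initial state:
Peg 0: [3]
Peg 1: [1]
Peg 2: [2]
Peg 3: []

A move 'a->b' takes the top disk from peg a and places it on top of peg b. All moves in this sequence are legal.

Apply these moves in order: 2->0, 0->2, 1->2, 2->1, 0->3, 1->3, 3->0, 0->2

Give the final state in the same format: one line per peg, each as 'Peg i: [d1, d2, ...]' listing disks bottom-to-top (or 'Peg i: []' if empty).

After move 1 (2->0):
Peg 0: [3, 2]
Peg 1: [1]
Peg 2: []
Peg 3: []

After move 2 (0->2):
Peg 0: [3]
Peg 1: [1]
Peg 2: [2]
Peg 3: []

After move 3 (1->2):
Peg 0: [3]
Peg 1: []
Peg 2: [2, 1]
Peg 3: []

After move 4 (2->1):
Peg 0: [3]
Peg 1: [1]
Peg 2: [2]
Peg 3: []

After move 5 (0->3):
Peg 0: []
Peg 1: [1]
Peg 2: [2]
Peg 3: [3]

After move 6 (1->3):
Peg 0: []
Peg 1: []
Peg 2: [2]
Peg 3: [3, 1]

After move 7 (3->0):
Peg 0: [1]
Peg 1: []
Peg 2: [2]
Peg 3: [3]

After move 8 (0->2):
Peg 0: []
Peg 1: []
Peg 2: [2, 1]
Peg 3: [3]

Answer: Peg 0: []
Peg 1: []
Peg 2: [2, 1]
Peg 3: [3]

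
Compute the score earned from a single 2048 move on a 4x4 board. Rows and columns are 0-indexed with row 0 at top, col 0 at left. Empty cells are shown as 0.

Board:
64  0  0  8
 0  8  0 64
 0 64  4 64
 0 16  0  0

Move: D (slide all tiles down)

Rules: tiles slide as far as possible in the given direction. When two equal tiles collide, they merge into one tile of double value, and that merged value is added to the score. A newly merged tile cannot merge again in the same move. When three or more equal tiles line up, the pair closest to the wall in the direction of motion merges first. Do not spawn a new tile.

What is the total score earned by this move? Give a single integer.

Answer: 128

Derivation:
Slide down:
col 0: [64, 0, 0, 0] -> [0, 0, 0, 64]  score +0 (running 0)
col 1: [0, 8, 64, 16] -> [0, 8, 64, 16]  score +0 (running 0)
col 2: [0, 0, 4, 0] -> [0, 0, 0, 4]  score +0 (running 0)
col 3: [8, 64, 64, 0] -> [0, 0, 8, 128]  score +128 (running 128)
Board after move:
  0   0   0   0
  0   8   0   0
  0  64   0   8
 64  16   4 128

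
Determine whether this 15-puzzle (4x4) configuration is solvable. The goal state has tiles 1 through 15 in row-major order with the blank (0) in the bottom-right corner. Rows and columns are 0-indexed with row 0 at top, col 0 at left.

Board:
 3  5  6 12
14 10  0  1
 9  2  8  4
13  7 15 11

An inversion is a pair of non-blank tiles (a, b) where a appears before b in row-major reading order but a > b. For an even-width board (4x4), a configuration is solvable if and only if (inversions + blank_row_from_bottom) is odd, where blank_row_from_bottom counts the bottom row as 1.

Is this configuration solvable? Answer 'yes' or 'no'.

Answer: yes

Derivation:
Inversions: 40
Blank is in row 1 (0-indexed from top), which is row 3 counting from the bottom (bottom = 1).
40 + 3 = 43, which is odd, so the puzzle is solvable.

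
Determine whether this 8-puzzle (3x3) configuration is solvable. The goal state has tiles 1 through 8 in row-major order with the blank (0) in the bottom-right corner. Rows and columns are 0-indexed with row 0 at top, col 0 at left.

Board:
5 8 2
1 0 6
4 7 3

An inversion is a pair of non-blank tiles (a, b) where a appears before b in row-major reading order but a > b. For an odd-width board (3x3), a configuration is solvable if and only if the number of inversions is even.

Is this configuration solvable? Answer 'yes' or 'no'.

Inversions (pairs i<j in row-major order where tile[i] > tile[j] > 0): 15
15 is odd, so the puzzle is not solvable.

Answer: no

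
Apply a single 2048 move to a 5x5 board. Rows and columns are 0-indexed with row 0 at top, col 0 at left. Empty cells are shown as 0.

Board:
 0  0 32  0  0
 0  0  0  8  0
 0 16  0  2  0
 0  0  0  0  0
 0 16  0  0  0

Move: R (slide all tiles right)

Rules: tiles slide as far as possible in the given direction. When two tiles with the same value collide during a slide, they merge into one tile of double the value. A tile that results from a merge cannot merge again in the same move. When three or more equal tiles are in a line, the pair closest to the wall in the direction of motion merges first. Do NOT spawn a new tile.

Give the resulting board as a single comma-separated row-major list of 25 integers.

Slide right:
row 0: [0, 0, 32, 0, 0] -> [0, 0, 0, 0, 32]
row 1: [0, 0, 0, 8, 0] -> [0, 0, 0, 0, 8]
row 2: [0, 16, 0, 2, 0] -> [0, 0, 0, 16, 2]
row 3: [0, 0, 0, 0, 0] -> [0, 0, 0, 0, 0]
row 4: [0, 16, 0, 0, 0] -> [0, 0, 0, 0, 16]

Answer: 0, 0, 0, 0, 32, 0, 0, 0, 0, 8, 0, 0, 0, 16, 2, 0, 0, 0, 0, 0, 0, 0, 0, 0, 16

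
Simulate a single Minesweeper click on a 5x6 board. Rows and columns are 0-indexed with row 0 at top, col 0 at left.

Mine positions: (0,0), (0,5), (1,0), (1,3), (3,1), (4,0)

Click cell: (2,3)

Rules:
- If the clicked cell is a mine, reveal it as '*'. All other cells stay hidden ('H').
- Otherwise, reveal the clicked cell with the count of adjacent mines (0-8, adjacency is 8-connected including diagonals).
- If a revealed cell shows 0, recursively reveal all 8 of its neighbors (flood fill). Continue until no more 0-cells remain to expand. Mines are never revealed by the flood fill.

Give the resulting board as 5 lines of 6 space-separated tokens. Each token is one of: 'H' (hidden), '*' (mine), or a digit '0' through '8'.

H H H H H H
H H H H H H
H H H 1 H H
H H H H H H
H H H H H H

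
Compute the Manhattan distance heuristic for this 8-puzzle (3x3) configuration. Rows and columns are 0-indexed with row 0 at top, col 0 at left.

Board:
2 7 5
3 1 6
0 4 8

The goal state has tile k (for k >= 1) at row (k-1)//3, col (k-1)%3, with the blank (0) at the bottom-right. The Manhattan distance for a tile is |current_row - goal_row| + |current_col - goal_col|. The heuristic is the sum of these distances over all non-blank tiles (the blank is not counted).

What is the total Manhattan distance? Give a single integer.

Tile 2: at (0,0), goal (0,1), distance |0-0|+|0-1| = 1
Tile 7: at (0,1), goal (2,0), distance |0-2|+|1-0| = 3
Tile 5: at (0,2), goal (1,1), distance |0-1|+|2-1| = 2
Tile 3: at (1,0), goal (0,2), distance |1-0|+|0-2| = 3
Tile 1: at (1,1), goal (0,0), distance |1-0|+|1-0| = 2
Tile 6: at (1,2), goal (1,2), distance |1-1|+|2-2| = 0
Tile 4: at (2,1), goal (1,0), distance |2-1|+|1-0| = 2
Tile 8: at (2,2), goal (2,1), distance |2-2|+|2-1| = 1
Sum: 1 + 3 + 2 + 3 + 2 + 0 + 2 + 1 = 14

Answer: 14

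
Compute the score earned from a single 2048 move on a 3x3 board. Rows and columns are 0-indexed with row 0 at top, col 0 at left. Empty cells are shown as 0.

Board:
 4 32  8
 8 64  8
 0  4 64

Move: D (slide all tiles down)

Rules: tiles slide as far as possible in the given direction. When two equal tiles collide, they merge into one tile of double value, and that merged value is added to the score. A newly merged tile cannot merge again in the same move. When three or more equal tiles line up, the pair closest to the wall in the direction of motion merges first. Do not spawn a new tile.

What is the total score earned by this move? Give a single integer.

Slide down:
col 0: [4, 8, 0] -> [0, 4, 8]  score +0 (running 0)
col 1: [32, 64, 4] -> [32, 64, 4]  score +0 (running 0)
col 2: [8, 8, 64] -> [0, 16, 64]  score +16 (running 16)
Board after move:
 0 32  0
 4 64 16
 8  4 64

Answer: 16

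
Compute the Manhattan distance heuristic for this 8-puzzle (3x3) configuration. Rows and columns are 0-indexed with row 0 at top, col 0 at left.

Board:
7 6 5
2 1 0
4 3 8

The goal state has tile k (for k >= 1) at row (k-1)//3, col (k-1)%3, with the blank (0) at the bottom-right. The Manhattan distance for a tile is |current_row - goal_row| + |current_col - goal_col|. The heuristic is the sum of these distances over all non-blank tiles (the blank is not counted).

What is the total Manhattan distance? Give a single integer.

Answer: 15

Derivation:
Tile 7: at (0,0), goal (2,0), distance |0-2|+|0-0| = 2
Tile 6: at (0,1), goal (1,2), distance |0-1|+|1-2| = 2
Tile 5: at (0,2), goal (1,1), distance |0-1|+|2-1| = 2
Tile 2: at (1,0), goal (0,1), distance |1-0|+|0-1| = 2
Tile 1: at (1,1), goal (0,0), distance |1-0|+|1-0| = 2
Tile 4: at (2,0), goal (1,0), distance |2-1|+|0-0| = 1
Tile 3: at (2,1), goal (0,2), distance |2-0|+|1-2| = 3
Tile 8: at (2,2), goal (2,1), distance |2-2|+|2-1| = 1
Sum: 2 + 2 + 2 + 2 + 2 + 1 + 3 + 1 = 15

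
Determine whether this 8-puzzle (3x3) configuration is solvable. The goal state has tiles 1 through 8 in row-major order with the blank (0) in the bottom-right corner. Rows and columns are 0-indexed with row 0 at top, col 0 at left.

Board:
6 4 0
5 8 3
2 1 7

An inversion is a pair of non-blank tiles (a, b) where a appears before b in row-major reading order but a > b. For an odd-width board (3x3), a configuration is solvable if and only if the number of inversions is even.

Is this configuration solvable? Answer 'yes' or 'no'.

Inversions (pairs i<j in row-major order where tile[i] > tile[j] > 0): 18
18 is even, so the puzzle is solvable.

Answer: yes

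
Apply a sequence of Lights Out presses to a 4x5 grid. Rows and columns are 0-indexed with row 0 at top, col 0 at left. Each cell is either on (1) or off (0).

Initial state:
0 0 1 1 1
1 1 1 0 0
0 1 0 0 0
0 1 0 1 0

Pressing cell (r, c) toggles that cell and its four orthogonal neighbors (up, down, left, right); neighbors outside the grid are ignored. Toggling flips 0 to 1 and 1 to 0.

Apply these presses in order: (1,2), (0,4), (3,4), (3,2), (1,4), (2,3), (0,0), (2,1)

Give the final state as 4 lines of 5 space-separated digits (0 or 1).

Answer: 1 1 0 0 1
0 1 0 1 0
1 0 0 1 1
0 1 1 0 1

Derivation:
After press 1 at (1,2):
0 0 0 1 1
1 0 0 1 0
0 1 1 0 0
0 1 0 1 0

After press 2 at (0,4):
0 0 0 0 0
1 0 0 1 1
0 1 1 0 0
0 1 0 1 0

After press 3 at (3,4):
0 0 0 0 0
1 0 0 1 1
0 1 1 0 1
0 1 0 0 1

After press 4 at (3,2):
0 0 0 0 0
1 0 0 1 1
0 1 0 0 1
0 0 1 1 1

After press 5 at (1,4):
0 0 0 0 1
1 0 0 0 0
0 1 0 0 0
0 0 1 1 1

After press 6 at (2,3):
0 0 0 0 1
1 0 0 1 0
0 1 1 1 1
0 0 1 0 1

After press 7 at (0,0):
1 1 0 0 1
0 0 0 1 0
0 1 1 1 1
0 0 1 0 1

After press 8 at (2,1):
1 1 0 0 1
0 1 0 1 0
1 0 0 1 1
0 1 1 0 1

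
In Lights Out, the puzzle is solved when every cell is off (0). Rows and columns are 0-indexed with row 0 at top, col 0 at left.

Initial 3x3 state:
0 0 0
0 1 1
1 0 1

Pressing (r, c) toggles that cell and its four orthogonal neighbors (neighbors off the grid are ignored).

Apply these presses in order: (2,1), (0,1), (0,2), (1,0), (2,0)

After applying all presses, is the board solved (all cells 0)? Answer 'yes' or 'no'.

Answer: yes

Derivation:
After press 1 at (2,1):
0 0 0
0 0 1
0 1 0

After press 2 at (0,1):
1 1 1
0 1 1
0 1 0

After press 3 at (0,2):
1 0 0
0 1 0
0 1 0

After press 4 at (1,0):
0 0 0
1 0 0
1 1 0

After press 5 at (2,0):
0 0 0
0 0 0
0 0 0

Lights still on: 0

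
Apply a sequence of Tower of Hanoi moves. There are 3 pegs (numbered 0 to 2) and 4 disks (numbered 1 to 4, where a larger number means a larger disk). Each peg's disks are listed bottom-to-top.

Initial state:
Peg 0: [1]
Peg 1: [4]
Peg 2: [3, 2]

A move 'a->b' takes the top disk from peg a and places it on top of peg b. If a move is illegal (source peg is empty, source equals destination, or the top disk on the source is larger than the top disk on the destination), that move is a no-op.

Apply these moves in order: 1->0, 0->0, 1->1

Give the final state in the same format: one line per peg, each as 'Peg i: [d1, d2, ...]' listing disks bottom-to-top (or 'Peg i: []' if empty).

Answer: Peg 0: [1]
Peg 1: [4]
Peg 2: [3, 2]

Derivation:
After move 1 (1->0):
Peg 0: [1]
Peg 1: [4]
Peg 2: [3, 2]

After move 2 (0->0):
Peg 0: [1]
Peg 1: [4]
Peg 2: [3, 2]

After move 3 (1->1):
Peg 0: [1]
Peg 1: [4]
Peg 2: [3, 2]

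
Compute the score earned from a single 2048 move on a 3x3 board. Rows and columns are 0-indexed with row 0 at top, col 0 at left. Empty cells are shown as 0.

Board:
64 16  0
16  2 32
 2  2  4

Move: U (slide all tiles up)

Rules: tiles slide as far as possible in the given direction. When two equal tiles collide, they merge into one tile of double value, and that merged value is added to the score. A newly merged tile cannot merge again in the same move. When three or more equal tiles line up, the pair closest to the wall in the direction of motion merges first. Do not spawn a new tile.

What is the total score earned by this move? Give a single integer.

Answer: 4

Derivation:
Slide up:
col 0: [64, 16, 2] -> [64, 16, 2]  score +0 (running 0)
col 1: [16, 2, 2] -> [16, 4, 0]  score +4 (running 4)
col 2: [0, 32, 4] -> [32, 4, 0]  score +0 (running 4)
Board after move:
64 16 32
16  4  4
 2  0  0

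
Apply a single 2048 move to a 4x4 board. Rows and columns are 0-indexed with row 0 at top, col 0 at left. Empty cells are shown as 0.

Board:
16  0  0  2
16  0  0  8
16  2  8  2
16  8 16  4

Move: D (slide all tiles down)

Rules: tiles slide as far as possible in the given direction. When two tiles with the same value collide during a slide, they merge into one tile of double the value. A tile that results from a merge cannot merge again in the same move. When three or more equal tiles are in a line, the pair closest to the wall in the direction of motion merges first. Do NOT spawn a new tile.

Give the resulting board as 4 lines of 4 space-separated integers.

Slide down:
col 0: [16, 16, 16, 16] -> [0, 0, 32, 32]
col 1: [0, 0, 2, 8] -> [0, 0, 2, 8]
col 2: [0, 0, 8, 16] -> [0, 0, 8, 16]
col 3: [2, 8, 2, 4] -> [2, 8, 2, 4]

Answer:  0  0  0  2
 0  0  0  8
32  2  8  2
32  8 16  4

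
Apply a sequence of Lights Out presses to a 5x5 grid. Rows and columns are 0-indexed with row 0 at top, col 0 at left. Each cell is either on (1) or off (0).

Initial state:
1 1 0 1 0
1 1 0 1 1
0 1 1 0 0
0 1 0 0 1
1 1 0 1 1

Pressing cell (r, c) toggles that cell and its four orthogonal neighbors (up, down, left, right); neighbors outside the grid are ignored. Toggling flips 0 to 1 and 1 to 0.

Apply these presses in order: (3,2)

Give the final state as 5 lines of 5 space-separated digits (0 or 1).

Answer: 1 1 0 1 0
1 1 0 1 1
0 1 0 0 0
0 0 1 1 1
1 1 1 1 1

Derivation:
After press 1 at (3,2):
1 1 0 1 0
1 1 0 1 1
0 1 0 0 0
0 0 1 1 1
1 1 1 1 1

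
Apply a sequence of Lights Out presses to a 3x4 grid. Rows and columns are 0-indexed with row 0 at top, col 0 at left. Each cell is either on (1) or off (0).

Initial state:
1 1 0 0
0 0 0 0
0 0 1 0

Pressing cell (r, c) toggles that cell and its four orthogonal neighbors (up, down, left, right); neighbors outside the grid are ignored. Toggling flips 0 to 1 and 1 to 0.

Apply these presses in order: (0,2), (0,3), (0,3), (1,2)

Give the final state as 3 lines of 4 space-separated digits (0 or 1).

After press 1 at (0,2):
1 0 1 1
0 0 1 0
0 0 1 0

After press 2 at (0,3):
1 0 0 0
0 0 1 1
0 0 1 0

After press 3 at (0,3):
1 0 1 1
0 0 1 0
0 0 1 0

After press 4 at (1,2):
1 0 0 1
0 1 0 1
0 0 0 0

Answer: 1 0 0 1
0 1 0 1
0 0 0 0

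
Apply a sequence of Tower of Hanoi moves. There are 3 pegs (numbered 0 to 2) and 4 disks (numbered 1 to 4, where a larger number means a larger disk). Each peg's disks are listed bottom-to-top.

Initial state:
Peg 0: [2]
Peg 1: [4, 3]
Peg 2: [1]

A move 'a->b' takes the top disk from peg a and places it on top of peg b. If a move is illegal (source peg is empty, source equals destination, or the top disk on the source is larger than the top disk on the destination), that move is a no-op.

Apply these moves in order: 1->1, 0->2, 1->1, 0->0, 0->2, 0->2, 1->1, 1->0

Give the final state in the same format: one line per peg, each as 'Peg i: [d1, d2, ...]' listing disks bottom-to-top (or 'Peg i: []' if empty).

Answer: Peg 0: [2]
Peg 1: [4, 3]
Peg 2: [1]

Derivation:
After move 1 (1->1):
Peg 0: [2]
Peg 1: [4, 3]
Peg 2: [1]

After move 2 (0->2):
Peg 0: [2]
Peg 1: [4, 3]
Peg 2: [1]

After move 3 (1->1):
Peg 0: [2]
Peg 1: [4, 3]
Peg 2: [1]

After move 4 (0->0):
Peg 0: [2]
Peg 1: [4, 3]
Peg 2: [1]

After move 5 (0->2):
Peg 0: [2]
Peg 1: [4, 3]
Peg 2: [1]

After move 6 (0->2):
Peg 0: [2]
Peg 1: [4, 3]
Peg 2: [1]

After move 7 (1->1):
Peg 0: [2]
Peg 1: [4, 3]
Peg 2: [1]

After move 8 (1->0):
Peg 0: [2]
Peg 1: [4, 3]
Peg 2: [1]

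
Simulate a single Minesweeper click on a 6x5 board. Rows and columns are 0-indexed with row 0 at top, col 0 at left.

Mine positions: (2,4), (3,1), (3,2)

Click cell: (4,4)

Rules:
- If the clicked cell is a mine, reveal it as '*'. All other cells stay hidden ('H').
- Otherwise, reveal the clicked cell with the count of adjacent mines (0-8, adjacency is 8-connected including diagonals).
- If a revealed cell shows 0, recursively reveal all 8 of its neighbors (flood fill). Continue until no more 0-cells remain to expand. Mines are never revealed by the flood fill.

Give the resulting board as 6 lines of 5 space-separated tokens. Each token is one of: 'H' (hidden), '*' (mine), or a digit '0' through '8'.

H H H H H
H H H H H
H H H H H
H H H 2 1
1 2 2 1 0
0 0 0 0 0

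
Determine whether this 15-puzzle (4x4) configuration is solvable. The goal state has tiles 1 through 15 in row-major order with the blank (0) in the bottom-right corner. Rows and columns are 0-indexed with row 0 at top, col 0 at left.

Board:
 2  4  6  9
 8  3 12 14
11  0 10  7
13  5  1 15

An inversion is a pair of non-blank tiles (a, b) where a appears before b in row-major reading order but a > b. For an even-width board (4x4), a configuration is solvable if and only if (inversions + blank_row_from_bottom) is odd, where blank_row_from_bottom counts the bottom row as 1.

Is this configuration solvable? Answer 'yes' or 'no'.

Answer: yes

Derivation:
Inversions: 39
Blank is in row 2 (0-indexed from top), which is row 2 counting from the bottom (bottom = 1).
39 + 2 = 41, which is odd, so the puzzle is solvable.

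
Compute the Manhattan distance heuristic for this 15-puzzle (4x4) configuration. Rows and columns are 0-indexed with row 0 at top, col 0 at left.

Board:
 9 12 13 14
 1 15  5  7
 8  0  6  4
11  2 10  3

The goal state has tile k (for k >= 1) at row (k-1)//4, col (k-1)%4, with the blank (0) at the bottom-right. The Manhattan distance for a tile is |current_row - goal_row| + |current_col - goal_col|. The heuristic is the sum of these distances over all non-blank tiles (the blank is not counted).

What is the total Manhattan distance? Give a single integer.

Answer: 43

Derivation:
Tile 9: (0,0)->(2,0) = 2
Tile 12: (0,1)->(2,3) = 4
Tile 13: (0,2)->(3,0) = 5
Tile 14: (0,3)->(3,1) = 5
Tile 1: (1,0)->(0,0) = 1
Tile 15: (1,1)->(3,2) = 3
Tile 5: (1,2)->(1,0) = 2
Tile 7: (1,3)->(1,2) = 1
Tile 8: (2,0)->(1,3) = 4
Tile 6: (2,2)->(1,1) = 2
Tile 4: (2,3)->(0,3) = 2
Tile 11: (3,0)->(2,2) = 3
Tile 2: (3,1)->(0,1) = 3
Tile 10: (3,2)->(2,1) = 2
Tile 3: (3,3)->(0,2) = 4
Sum: 2 + 4 + 5 + 5 + 1 + 3 + 2 + 1 + 4 + 2 + 2 + 3 + 3 + 2 + 4 = 43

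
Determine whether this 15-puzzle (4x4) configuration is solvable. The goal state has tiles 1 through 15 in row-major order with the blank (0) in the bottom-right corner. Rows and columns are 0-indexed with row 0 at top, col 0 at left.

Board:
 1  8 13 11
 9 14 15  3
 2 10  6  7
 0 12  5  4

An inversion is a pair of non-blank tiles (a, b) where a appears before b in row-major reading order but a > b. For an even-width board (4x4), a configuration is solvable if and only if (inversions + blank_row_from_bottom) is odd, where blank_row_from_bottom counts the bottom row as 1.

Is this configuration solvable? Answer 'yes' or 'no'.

Inversions: 58
Blank is in row 3 (0-indexed from top), which is row 1 counting from the bottom (bottom = 1).
58 + 1 = 59, which is odd, so the puzzle is solvable.

Answer: yes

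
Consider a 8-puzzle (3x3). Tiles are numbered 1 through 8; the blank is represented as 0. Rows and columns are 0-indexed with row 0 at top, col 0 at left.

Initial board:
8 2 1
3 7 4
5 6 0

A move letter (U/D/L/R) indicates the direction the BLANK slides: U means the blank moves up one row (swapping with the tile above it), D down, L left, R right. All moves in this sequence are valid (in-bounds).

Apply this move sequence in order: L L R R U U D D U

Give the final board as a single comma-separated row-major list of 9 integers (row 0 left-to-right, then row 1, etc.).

Answer: 8, 2, 1, 3, 7, 0, 5, 6, 4

Derivation:
After move 1 (L):
8 2 1
3 7 4
5 0 6

After move 2 (L):
8 2 1
3 7 4
0 5 6

After move 3 (R):
8 2 1
3 7 4
5 0 6

After move 4 (R):
8 2 1
3 7 4
5 6 0

After move 5 (U):
8 2 1
3 7 0
5 6 4

After move 6 (U):
8 2 0
3 7 1
5 6 4

After move 7 (D):
8 2 1
3 7 0
5 6 4

After move 8 (D):
8 2 1
3 7 4
5 6 0

After move 9 (U):
8 2 1
3 7 0
5 6 4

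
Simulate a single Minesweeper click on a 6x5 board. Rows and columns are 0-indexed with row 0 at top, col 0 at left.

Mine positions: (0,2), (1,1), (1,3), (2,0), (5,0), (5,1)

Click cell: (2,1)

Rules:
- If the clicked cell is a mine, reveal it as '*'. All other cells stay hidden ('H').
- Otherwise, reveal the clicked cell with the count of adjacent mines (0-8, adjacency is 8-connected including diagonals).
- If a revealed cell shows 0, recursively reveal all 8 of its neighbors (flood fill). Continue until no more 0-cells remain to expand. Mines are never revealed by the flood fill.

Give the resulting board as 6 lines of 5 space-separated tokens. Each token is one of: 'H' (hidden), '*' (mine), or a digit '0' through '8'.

H H H H H
H H H H H
H 2 H H H
H H H H H
H H H H H
H H H H H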